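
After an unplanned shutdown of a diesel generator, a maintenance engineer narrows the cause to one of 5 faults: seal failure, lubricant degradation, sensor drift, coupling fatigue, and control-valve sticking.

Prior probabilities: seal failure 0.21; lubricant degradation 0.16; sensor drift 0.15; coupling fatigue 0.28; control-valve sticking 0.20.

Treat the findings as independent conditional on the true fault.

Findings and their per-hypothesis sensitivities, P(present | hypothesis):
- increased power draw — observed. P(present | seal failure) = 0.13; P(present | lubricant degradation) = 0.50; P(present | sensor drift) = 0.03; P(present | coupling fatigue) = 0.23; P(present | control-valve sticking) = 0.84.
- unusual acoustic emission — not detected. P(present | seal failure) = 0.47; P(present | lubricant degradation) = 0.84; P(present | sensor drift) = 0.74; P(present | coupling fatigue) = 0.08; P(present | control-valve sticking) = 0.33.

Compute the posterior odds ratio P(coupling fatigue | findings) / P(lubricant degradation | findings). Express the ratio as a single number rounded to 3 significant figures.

4.63

Unnormalized posterior weight (prior times the finding likelihoods) for each of the two hypotheses (using 1 − P(present | H) for each absent finding):
  coupling fatigue: 0.28 × 0.23 × (1 − 0.08) = 0.059248
  lubricant degradation: 0.16 × 0.50 × (1 − 0.84) = 0.0128
Odds(coupling fatigue : lubricant degradation) = 0.059248 / 0.0128 ≈ 4.63.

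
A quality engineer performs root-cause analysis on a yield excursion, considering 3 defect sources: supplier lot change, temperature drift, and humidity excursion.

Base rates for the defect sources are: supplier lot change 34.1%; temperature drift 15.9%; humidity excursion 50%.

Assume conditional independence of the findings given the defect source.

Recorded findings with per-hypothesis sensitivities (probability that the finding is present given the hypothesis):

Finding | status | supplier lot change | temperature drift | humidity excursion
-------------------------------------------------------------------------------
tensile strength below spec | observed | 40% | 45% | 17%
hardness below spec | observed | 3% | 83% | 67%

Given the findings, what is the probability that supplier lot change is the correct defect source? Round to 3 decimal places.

0.034

For each hypothesis, the unnormalized posterior weight is prior × product of the finding likelihoods:
  supplier lot change: 0.341 × 0.40 × 0.03 = 0.004092
  temperature drift: 0.159 × 0.45 × 0.83 = 0.059387
  humidity excursion: 0.500 × 0.17 × 0.67 = 0.05695
Marginal likelihood of the evidence = 0.12043.
P(supplier lot change | evidence) = 0.004092 / 0.12043 ≈ 0.034.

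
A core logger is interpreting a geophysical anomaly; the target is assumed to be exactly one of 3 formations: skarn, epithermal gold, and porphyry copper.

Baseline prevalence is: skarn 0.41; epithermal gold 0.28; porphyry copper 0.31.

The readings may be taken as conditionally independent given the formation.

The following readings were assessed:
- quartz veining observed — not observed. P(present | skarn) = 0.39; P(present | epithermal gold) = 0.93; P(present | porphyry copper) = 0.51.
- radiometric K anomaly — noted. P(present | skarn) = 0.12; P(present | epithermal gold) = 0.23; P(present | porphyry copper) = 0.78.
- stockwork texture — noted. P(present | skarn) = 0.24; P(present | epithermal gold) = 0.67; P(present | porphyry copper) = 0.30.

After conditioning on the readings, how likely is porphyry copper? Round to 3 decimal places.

0.777

By Bayes' rule with conditional independence, the unnormalized weight for each hypothesis is prior × ∏ likelihoods (using 1 − P(present | H) for each absent reading):
  skarn: 0.41 × (1 − 0.39) × 0.12 × 0.24 = 0.0072029
  epithermal gold: 0.28 × (1 − 0.93) × 0.23 × 0.67 = 0.0030204
  porphyry copper: 0.31 × (1 − 0.51) × 0.78 × 0.30 = 0.035545
Normalizing constant Z = 0.0072029 + 0.0030204 + 0.035545 = 0.045768.
P(porphyry copper | evidence) = 0.035545 / 0.045768 ≈ 0.777.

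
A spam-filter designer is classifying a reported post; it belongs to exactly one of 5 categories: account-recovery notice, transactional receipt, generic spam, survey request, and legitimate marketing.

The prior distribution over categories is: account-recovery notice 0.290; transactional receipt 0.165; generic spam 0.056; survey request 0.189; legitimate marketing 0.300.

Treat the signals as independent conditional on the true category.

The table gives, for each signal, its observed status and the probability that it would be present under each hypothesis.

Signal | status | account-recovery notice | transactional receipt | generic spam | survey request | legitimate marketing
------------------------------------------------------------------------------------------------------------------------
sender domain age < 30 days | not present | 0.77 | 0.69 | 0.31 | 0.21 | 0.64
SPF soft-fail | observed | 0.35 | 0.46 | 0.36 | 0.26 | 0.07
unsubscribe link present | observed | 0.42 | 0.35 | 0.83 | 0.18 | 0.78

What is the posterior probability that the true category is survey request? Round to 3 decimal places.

For each hypothesis, the unnormalized posterior weight is prior × product of the signal likelihoods (using 1 − P(present | H) for each absent signal):
  account-recovery notice: 0.290 × (1 − 0.77) × 0.35 × 0.42 = 0.0098049
  transactional receipt: 0.165 × (1 − 0.69) × 0.46 × 0.35 = 0.0082352
  generic spam: 0.056 × (1 − 0.31) × 0.36 × 0.83 = 0.011546
  survey request: 0.189 × (1 − 0.21) × 0.26 × 0.18 = 0.0069877
  legitimate marketing: 0.300 × (1 − 0.64) × 0.07 × 0.78 = 0.0058968
Marginal likelihood of the evidence = 0.04247.
P(survey request | evidence) = 0.0069877 / 0.04247 ≈ 0.165.

0.165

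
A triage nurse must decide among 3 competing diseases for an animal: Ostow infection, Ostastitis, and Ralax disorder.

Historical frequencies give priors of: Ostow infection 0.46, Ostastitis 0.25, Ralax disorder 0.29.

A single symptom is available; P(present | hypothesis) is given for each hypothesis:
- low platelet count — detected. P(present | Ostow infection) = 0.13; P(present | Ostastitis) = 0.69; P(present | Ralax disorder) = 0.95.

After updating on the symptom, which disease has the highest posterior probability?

Ralax disorder

Multiply each prior by the likelihood of the symptom:
  Ostow infection: 0.46 × 0.13 = 0.0598
  Ostastitis: 0.25 × 0.69 = 0.1725
  Ralax disorder: 0.29 × 0.95 = 0.2755
The unnormalized weights sum to 0.5078.
P(Ostow infection | evidence) ≈ 0.0598 / 0.5078 ≈ 0.118
P(Ostastitis | evidence) ≈ 0.1725 / 0.5078 ≈ 0.340
P(Ralax disorder | evidence) ≈ 0.2755 / 0.5078 ≈ 0.543
The largest is 0.543, so Ralax disorder is most probable.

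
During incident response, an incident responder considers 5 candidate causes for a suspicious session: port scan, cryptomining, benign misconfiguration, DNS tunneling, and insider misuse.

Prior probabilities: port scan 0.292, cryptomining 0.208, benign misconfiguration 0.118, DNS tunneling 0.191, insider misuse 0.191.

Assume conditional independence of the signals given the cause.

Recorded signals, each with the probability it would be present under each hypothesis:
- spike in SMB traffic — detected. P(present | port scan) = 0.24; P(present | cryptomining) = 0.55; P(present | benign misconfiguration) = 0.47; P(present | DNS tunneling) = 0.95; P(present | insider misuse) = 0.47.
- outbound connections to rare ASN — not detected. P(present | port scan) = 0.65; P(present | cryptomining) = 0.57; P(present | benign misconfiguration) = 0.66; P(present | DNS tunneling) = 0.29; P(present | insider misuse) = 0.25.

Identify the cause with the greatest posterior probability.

DNS tunneling

Multiply each prior by the joint likelihood of the signal pattern (using 1 − P(present | H) for each absent signal):
  port scan: 0.292 × 0.24 × (1 − 0.65) = 0.024528
  cryptomining: 0.208 × 0.55 × (1 − 0.57) = 0.049192
  benign misconfiguration: 0.118 × 0.47 × (1 − 0.66) = 0.018856
  DNS tunneling: 0.191 × 0.95 × (1 − 0.29) = 0.12883
  insider misuse: 0.191 × 0.47 × (1 − 0.25) = 0.067327
Normalizing constant Z = 0.024528 + 0.049192 + 0.018856 + 0.12883 + 0.067327 = 0.28873.
P(port scan | evidence) ≈ 0.024528 / 0.28873 ≈ 0.085
P(cryptomining | evidence) ≈ 0.049192 / 0.28873 ≈ 0.170
P(benign misconfiguration | evidence) ≈ 0.018856 / 0.28873 ≈ 0.065
P(DNS tunneling | evidence) ≈ 0.12883 / 0.28873 ≈ 0.446
P(insider misuse | evidence) ≈ 0.067327 / 0.28873 ≈ 0.233
The largest is 0.446, so DNS tunneling is most probable.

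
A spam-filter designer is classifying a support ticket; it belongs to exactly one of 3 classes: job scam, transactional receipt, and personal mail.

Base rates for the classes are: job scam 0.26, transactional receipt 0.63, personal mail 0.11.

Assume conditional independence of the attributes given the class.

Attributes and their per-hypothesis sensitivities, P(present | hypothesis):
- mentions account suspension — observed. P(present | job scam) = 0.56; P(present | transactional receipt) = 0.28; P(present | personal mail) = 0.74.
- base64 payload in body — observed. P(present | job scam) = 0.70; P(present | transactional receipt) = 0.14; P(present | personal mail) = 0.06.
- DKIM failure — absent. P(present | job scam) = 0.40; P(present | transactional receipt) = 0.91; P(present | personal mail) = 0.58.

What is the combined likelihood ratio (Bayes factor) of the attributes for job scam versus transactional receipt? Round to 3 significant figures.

66.7

The Bayes factor is the ratio of the joint likelihoods of the attribute pattern under the two hypotheses (using 1 − P(present | H) for each absent attribute).
  job scam: 0.56 × 0.70 × (1 − 0.40) = 0.2352
  transactional receipt: 0.28 × 0.14 × (1 − 0.91) = 0.003528
Bayes factor = 0.2352 / 0.003528 ≈ 66.7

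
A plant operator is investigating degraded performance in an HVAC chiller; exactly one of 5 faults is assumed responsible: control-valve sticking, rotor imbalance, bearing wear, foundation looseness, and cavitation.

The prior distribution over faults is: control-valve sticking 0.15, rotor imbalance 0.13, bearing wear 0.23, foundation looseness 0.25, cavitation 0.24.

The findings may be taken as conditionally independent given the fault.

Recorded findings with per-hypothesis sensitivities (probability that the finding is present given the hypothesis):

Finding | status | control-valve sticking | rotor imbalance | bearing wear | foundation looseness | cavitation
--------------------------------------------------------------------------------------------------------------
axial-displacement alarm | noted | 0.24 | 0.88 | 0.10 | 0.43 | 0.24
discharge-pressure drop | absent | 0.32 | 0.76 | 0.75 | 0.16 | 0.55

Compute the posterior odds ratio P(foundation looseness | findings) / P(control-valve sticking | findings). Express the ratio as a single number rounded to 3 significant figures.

3.69

The normalizing constant cancels in an odds ratio, so compute prior × likelihood for the two hypotheses only (using 1 − P(present | H) for each absent finding):
  foundation looseness: 0.25 × 0.43 × (1 − 0.16) = 0.0903
  control-valve sticking: 0.15 × 0.24 × (1 − 0.32) = 0.02448
Odds(foundation looseness : control-valve sticking) = 0.0903 / 0.02448 ≈ 3.69.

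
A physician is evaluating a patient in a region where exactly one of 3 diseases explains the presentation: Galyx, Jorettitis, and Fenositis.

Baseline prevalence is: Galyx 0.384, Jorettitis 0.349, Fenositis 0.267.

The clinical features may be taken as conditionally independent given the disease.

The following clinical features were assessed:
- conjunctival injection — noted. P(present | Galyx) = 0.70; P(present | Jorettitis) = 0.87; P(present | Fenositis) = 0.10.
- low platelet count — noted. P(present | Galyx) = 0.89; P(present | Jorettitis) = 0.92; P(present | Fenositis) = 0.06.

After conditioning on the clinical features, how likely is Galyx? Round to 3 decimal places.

0.460

For each hypothesis, the unnormalized posterior weight is prior × product of the clinical feature likelihoods:
  Galyx: 0.384 × 0.70 × 0.89 = 0.23923
  Jorettitis: 0.349 × 0.87 × 0.92 = 0.27934
  Fenositis: 0.267 × 0.10 × 0.06 = 0.001602
Marginal likelihood of the evidence = 0.52017.
P(Galyx | evidence) = 0.23923 / 0.52017 ≈ 0.460.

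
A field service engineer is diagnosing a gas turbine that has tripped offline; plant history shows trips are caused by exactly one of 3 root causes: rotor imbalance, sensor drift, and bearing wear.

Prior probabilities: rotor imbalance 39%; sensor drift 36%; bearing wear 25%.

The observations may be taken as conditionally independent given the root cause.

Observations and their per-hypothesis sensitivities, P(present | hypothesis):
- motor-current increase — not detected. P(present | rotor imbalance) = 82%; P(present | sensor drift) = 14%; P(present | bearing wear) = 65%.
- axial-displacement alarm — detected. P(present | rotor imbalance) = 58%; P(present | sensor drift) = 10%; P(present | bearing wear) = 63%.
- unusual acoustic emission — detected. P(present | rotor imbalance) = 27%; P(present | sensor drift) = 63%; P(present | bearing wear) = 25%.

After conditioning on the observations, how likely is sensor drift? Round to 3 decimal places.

By Bayes' rule with conditional independence, the unnormalized weight for each hypothesis is prior × ∏ likelihoods (using 1 − P(present | H) for each absent observation):
  rotor imbalance: 0.39 × (1 − 0.82) × 0.58 × 0.27 = 0.010993
  sensor drift: 0.36 × (1 − 0.14) × 0.10 × 0.63 = 0.019505
  bearing wear: 0.25 × (1 − 0.65) × 0.63 × 0.25 = 0.013781
Normalizing constant Z = 0.010993 + 0.019505 + 0.013781 = 0.044279.
P(sensor drift | evidence) = 0.019505 / 0.044279 ≈ 0.440.

0.440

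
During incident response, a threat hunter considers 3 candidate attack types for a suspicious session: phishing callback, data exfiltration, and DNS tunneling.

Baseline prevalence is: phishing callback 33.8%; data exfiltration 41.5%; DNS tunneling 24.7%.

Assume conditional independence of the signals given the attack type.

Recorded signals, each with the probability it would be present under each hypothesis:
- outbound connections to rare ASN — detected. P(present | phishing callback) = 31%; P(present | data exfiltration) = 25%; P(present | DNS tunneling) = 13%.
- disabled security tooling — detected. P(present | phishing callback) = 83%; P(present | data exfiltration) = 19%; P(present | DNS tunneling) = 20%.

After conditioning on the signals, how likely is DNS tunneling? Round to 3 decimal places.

0.057

By Bayes' rule with conditional independence, the unnormalized weight for each hypothesis is prior × ∏ likelihoods:
  phishing callback: 0.338 × 0.31 × 0.83 = 0.086967
  data exfiltration: 0.415 × 0.25 × 0.19 = 0.019713
  DNS tunneling: 0.247 × 0.13 × 0.20 = 0.006422
The unnormalized weights sum to 0.1131.
P(DNS tunneling | evidence) = 0.006422 / 0.1131 ≈ 0.057.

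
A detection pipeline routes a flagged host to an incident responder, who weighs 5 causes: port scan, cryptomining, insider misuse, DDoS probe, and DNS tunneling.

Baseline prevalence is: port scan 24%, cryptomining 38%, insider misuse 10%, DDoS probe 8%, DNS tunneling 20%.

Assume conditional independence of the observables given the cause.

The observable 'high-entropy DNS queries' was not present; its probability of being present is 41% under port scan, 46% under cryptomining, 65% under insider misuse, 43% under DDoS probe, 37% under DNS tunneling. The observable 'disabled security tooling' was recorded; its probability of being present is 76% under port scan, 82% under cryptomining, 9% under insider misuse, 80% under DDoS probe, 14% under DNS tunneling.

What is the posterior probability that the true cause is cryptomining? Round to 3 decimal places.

For each hypothesis, the unnormalized posterior weight is prior × product of the observable likelihoods (using 1 − P(present | H) for each absent observable):
  port scan: 0.24 × (1 − 0.41) × 0.76 = 0.10762
  cryptomining: 0.38 × (1 − 0.46) × 0.82 = 0.16826
  insider misuse: 0.10 × (1 − 0.65) × 0.09 = 0.00315
  DDoS probe: 0.08 × (1 − 0.43) × 0.80 = 0.03648
  DNS tunneling: 0.20 × (1 − 0.37) × 0.14 = 0.01764
Marginal likelihood of the evidence = 0.33315.
P(cryptomining | evidence) = 0.16826 / 0.33315 ≈ 0.505.

0.505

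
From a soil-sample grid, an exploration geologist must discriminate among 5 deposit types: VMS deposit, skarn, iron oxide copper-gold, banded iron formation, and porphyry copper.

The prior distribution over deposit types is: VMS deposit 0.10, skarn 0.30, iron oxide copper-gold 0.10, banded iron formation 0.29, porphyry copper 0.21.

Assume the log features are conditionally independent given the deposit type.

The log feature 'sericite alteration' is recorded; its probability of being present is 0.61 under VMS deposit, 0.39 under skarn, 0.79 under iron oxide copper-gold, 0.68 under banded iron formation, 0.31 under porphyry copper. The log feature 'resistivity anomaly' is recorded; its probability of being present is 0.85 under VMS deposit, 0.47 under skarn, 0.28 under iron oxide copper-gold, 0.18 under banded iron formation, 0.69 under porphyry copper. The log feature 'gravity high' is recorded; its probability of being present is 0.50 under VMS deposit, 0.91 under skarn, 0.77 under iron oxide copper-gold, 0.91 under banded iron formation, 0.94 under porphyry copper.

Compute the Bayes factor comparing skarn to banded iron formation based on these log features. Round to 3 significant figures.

1.50

Take the product of per-log feature likelihoods under each hypothesis, then divide.
  skarn: 0.39 × 0.47 × 0.91 = 0.1668
  banded iron formation: 0.68 × 0.18 × 0.91 = 0.11138
Bayes factor = 0.1668 / 0.11138 ≈ 1.50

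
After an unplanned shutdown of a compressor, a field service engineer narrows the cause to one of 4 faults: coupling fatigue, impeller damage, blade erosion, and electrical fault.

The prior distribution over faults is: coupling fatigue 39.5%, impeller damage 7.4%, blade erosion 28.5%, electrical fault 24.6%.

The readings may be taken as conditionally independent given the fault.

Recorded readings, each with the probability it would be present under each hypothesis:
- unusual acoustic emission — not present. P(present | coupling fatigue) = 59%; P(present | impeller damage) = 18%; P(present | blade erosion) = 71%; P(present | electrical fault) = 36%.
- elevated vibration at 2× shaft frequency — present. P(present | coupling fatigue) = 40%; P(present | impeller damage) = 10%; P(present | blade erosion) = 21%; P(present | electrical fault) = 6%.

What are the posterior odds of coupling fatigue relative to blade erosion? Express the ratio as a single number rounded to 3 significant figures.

Unnormalized posterior weight (prior times the reading likelihoods) for each of the two hypotheses (using 1 − P(present | H) for each absent reading):
  coupling fatigue: 0.395 × (1 − 0.59) × 0.40 = 0.06478
  blade erosion: 0.285 × (1 − 0.71) × 0.21 = 0.017357
Odds(coupling fatigue : blade erosion) = 0.06478 / 0.017357 ≈ 3.73.

3.73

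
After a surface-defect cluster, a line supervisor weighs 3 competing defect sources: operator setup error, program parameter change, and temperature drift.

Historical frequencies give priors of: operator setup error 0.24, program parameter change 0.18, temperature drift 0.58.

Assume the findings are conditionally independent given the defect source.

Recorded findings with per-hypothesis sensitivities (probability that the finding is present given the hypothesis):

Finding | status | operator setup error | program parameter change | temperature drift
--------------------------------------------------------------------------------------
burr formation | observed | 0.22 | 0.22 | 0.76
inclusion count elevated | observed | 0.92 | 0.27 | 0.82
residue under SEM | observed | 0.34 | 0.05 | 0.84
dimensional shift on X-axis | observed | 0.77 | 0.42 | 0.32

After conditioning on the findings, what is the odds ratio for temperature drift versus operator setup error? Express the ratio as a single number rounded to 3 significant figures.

The normalizing constant cancels in an odds ratio, so compute prior × likelihood for the two hypotheses only:
  temperature drift: 0.58 × 0.76 × 0.82 × 0.84 × 0.32 = 0.097159
  operator setup error: 0.24 × 0.22 × 0.92 × 0.34 × 0.77 = 0.012717
Odds(temperature drift : operator setup error) = 0.097159 / 0.012717 ≈ 7.64.

7.64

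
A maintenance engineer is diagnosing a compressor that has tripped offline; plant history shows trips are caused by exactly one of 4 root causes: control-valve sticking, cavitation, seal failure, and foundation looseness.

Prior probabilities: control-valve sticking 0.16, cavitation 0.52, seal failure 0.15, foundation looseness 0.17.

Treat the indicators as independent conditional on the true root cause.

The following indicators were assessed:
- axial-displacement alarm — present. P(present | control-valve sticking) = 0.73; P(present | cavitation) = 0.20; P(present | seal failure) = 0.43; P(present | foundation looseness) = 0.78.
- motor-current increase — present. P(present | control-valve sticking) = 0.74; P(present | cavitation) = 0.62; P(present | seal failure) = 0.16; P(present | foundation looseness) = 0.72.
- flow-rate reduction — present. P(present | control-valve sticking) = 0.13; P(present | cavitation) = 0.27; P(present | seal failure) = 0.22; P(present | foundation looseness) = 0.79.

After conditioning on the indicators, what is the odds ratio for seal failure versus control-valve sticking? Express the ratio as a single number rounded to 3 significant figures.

The normalizing constant cancels in an odds ratio, so compute prior × likelihood for the two hypotheses only:
  seal failure: 0.15 × 0.43 × 0.16 × 0.22 = 0.0022704
  control-valve sticking: 0.16 × 0.73 × 0.74 × 0.13 = 0.011236
Posterior odds = 0.0022704 / 0.011236 ≈ 0.202.

0.202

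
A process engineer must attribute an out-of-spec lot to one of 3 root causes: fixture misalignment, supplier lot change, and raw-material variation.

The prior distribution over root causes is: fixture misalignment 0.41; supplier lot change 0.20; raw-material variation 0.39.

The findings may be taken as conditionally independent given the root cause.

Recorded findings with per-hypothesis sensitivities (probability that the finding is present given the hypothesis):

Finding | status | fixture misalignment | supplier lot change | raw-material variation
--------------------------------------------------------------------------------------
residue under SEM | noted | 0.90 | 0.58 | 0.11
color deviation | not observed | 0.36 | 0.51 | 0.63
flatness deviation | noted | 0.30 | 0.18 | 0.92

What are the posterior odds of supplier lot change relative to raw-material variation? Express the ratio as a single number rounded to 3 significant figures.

The normalizing constant cancels in an odds ratio, so compute prior × likelihood for the two hypotheses only (using 1 − P(present | H) for each absent finding):
  supplier lot change: 0.20 × 0.58 × (1 − 0.51) × 0.18 = 0.010231
  raw-material variation: 0.39 × 0.11 × (1 − 0.63) × 0.92 = 0.014603
Posterior odds = 0.010231 / 0.014603 ≈ 0.701.

0.701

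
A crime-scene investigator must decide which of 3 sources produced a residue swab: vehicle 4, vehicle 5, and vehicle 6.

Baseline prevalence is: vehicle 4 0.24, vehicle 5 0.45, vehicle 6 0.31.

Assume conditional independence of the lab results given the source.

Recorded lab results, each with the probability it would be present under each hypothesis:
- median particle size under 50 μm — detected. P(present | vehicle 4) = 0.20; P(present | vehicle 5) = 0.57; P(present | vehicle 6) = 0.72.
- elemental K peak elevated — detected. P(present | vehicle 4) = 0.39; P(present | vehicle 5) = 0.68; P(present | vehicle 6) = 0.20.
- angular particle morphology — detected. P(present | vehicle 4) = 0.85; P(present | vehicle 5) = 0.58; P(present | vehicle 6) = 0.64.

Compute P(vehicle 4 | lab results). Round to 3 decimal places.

0.109

Multiply each prior by the joint likelihood of the lab result pattern:
  vehicle 4: 0.24 × 0.20 × 0.39 × 0.85 = 0.015912
  vehicle 5: 0.45 × 0.57 × 0.68 × 0.58 = 0.10116
  vehicle 6: 0.31 × 0.72 × 0.20 × 0.64 = 0.02857
The unnormalized weights sum to 0.14565.
P(vehicle 4 | evidence) = 0.015912 / 0.14565 ≈ 0.109.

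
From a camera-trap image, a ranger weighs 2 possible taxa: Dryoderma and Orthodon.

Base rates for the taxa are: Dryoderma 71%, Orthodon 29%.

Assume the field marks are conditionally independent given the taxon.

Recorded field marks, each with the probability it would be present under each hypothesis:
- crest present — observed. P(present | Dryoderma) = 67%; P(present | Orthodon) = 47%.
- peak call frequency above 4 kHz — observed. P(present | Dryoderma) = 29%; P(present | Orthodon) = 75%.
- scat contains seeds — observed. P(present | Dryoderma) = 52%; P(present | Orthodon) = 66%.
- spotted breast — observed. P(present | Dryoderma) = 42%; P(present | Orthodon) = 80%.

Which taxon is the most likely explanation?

By Bayes' rule with conditional independence, the unnormalized weight for each hypothesis is prior × ∏ likelihoods:
  Dryoderma: 0.71 × 0.67 × 0.29 × 0.52 × 0.42 = 0.030129
  Orthodon: 0.29 × 0.47 × 0.75 × 0.66 × 0.80 = 0.053975
Marginal likelihood of the evidence = 0.084104.
P(Dryoderma | evidence) ≈ 0.030129 / 0.084104 ≈ 0.358
P(Orthodon | evidence) ≈ 0.053975 / 0.084104 ≈ 0.642
The largest is 0.642, so Orthodon is most probable.

Orthodon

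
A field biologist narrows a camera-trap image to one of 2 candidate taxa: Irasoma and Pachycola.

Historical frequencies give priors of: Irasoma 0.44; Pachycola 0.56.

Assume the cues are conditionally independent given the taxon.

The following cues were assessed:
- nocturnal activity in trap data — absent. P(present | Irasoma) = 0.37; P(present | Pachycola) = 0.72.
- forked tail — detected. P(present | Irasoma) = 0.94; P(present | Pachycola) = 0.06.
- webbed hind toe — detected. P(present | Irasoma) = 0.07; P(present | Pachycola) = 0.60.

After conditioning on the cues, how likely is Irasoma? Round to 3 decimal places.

For each hypothesis, the unnormalized posterior weight is prior × product of the cue likelihoods (using 1 − P(present | H) for each absent cue):
  Irasoma: 0.44 × (1 − 0.37) × 0.94 × 0.07 = 0.01824
  Pachycola: 0.56 × (1 − 0.72) × 0.06 × 0.60 = 0.0056448
Normalizing constant Z = 0.01824 + 0.0056448 = 0.023885.
P(Irasoma | evidence) = 0.01824 / 0.023885 ≈ 0.764.

0.764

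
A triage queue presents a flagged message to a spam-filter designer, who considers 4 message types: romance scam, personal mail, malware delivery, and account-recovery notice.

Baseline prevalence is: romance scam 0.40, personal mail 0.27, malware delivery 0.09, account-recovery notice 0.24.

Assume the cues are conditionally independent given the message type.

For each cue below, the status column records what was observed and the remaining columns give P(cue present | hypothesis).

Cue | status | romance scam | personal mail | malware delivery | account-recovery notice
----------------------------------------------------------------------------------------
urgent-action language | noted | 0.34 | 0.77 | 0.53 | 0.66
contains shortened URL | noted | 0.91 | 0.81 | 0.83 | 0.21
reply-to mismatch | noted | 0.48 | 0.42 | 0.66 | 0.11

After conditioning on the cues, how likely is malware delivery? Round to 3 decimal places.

0.163

For each hypothesis, the unnormalized posterior weight is prior × product of the cue likelihoods:
  romance scam: 0.40 × 0.34 × 0.91 × 0.48 = 0.059405
  personal mail: 0.27 × 0.77 × 0.81 × 0.42 = 0.070728
  malware delivery: 0.09 × 0.53 × 0.83 × 0.66 = 0.02613
  account-recovery notice: 0.24 × 0.66 × 0.21 × 0.11 = 0.003659
Normalizing constant Z = 0.059405 + 0.070728 + 0.02613 + 0.003659 = 0.15992.
P(malware delivery | evidence) = 0.02613 / 0.15992 ≈ 0.163.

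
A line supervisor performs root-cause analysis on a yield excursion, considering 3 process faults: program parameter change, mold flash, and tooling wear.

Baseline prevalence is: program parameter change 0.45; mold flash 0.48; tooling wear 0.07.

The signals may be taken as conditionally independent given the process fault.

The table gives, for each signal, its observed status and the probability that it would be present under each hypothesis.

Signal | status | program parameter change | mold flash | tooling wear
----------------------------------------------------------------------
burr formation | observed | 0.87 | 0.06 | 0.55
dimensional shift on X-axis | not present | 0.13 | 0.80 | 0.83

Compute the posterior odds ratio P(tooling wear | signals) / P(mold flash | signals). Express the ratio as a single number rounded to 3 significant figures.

1.14

The normalizing constant cancels in an odds ratio, so compute prior × likelihood for the two hypotheses only (using 1 − P(present | H) for each absent signal):
  tooling wear: 0.07 × 0.55 × (1 − 0.83) = 0.006545
  mold flash: 0.48 × 0.06 × (1 − 0.80) = 0.00576
Odds(tooling wear : mold flash) = 0.006545 / 0.00576 ≈ 1.14.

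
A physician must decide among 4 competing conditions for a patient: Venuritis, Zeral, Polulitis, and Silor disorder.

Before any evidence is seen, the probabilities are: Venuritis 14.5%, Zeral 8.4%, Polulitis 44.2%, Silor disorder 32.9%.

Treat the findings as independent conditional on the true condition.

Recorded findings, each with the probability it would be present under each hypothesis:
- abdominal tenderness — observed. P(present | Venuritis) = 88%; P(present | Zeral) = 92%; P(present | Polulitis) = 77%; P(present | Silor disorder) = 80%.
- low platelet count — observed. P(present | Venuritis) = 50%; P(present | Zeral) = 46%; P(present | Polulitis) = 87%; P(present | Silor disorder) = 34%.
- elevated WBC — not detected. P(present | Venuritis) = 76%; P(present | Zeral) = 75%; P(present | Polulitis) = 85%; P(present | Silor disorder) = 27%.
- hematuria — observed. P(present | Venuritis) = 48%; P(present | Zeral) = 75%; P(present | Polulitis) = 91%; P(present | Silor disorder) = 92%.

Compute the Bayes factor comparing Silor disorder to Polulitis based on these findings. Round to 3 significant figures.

2.00

Joint likelihood of the evidence pattern under each hypothesis (using 1 − P(present | H) for each absent finding):
  Silor disorder: 0.80 × 0.34 × (1 − 0.27) × 0.92 = 0.18268
  Polulitis: 0.77 × 0.87 × (1 − 0.85) × 0.91 = 0.091441
Bayes factor = 0.18268 / 0.091441 ≈ 2.00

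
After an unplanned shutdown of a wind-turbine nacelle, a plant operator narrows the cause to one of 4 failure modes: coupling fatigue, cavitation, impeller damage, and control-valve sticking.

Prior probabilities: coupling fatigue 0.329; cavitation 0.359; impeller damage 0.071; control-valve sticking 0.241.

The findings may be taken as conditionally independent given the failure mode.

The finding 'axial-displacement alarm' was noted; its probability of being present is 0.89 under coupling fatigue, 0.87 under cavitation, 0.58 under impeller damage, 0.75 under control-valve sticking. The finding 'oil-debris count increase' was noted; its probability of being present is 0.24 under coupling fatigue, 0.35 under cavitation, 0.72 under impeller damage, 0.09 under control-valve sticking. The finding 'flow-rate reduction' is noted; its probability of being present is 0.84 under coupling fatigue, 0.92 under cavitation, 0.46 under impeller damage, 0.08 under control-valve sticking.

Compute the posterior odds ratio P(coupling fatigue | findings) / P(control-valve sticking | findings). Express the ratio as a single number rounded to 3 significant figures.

Posterior odds equal prior odds times the likelihood ratio; only the two competing hypotheses matter.
  coupling fatigue: 0.329 × 0.89 × 0.24 × 0.84 = 0.05903
  control-valve sticking: 0.241 × 0.75 × 0.09 × 0.08 = 0.0013014
Posterior odds = 0.05903 / 0.0013014 ≈ 45.4.

45.4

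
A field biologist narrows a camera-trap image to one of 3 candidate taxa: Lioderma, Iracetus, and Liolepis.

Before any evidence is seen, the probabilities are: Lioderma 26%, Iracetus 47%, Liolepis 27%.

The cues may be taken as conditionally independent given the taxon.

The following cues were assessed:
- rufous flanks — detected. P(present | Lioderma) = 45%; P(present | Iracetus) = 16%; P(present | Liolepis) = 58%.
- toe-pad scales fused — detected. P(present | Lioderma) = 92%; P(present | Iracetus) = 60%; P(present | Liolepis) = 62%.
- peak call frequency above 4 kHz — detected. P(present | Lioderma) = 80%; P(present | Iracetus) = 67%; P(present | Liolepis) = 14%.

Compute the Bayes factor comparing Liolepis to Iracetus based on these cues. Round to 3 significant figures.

Joint likelihood of the cue pattern under each hypothesis:
  Liolepis: 0.58 × 0.62 × 0.14 = 0.050344
  Iracetus: 0.16 × 0.60 × 0.67 = 0.06432
Bayes factor = 0.050344 / 0.06432 ≈ 0.783

0.783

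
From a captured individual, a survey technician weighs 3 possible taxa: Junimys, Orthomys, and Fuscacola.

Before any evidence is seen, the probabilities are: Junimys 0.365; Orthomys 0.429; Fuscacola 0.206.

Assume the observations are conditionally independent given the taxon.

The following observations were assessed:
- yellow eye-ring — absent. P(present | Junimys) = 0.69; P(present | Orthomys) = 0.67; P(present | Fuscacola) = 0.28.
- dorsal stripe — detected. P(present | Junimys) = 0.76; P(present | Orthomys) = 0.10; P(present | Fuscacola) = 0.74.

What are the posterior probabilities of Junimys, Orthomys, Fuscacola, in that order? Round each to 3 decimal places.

0.410, 0.067, 0.523

Multiply each prior by the joint likelihood of the evidence pattern (using 1 − P(present | H) for each absent observation):
  Junimys: 0.365 × (1 − 0.69) × 0.76 = 0.085994
  Orthomys: 0.429 × (1 − 0.67) × 0.10 = 0.014157
  Fuscacola: 0.206 × (1 − 0.28) × 0.74 = 0.10976
Marginal likelihood of the evidence = 0.20991.
P(Junimys | evidence) = 0.085994 / 0.20991 ≈ 0.410
P(Orthomys | evidence) = 0.014157 / 0.20991 ≈ 0.067
P(Fuscacola | evidence) = 0.10976 / 0.20991 ≈ 0.523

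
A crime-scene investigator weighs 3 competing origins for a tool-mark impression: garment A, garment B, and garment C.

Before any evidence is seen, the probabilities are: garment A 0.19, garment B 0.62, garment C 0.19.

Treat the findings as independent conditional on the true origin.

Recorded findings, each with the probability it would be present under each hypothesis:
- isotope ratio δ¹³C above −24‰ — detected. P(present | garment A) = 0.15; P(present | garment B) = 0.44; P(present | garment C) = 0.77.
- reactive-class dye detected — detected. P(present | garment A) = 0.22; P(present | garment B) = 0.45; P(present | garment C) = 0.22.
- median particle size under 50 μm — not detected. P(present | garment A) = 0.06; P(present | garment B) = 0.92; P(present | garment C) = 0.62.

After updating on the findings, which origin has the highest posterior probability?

garment C

For each hypothesis, the unnormalized posterior weight is prior × product of the finding likelihoods (using 1 − P(present | H) for each absent finding):
  garment A: 0.19 × 0.15 × 0.22 × (1 − 0.06) = 0.0058938
  garment B: 0.62 × 0.44 × 0.45 × (1 − 0.92) = 0.0098208
  garment C: 0.19 × 0.77 × 0.22 × (1 − 0.62) = 0.012231
The unnormalized weights sum to 0.027945.
P(garment A | evidence) ≈ 0.0058938 / 0.027945 ≈ 0.211
P(garment B | evidence) ≈ 0.0098208 / 0.027945 ≈ 0.351
P(garment C | evidence) ≈ 0.012231 / 0.027945 ≈ 0.438
The largest is 0.438, so garment C is most probable.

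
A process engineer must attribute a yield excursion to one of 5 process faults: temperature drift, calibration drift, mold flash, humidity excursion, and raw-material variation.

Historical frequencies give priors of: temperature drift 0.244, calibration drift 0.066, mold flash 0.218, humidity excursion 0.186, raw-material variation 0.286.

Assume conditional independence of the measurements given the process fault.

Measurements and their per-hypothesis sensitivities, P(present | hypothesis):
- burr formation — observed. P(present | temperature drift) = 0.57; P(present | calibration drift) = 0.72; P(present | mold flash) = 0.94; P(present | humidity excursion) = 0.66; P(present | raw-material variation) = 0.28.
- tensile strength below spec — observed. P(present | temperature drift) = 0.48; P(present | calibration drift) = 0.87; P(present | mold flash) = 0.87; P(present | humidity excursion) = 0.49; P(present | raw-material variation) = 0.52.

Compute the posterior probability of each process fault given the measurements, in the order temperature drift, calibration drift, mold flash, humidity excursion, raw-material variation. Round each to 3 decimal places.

0.172, 0.107, 0.459, 0.155, 0.107

For each hypothesis, the unnormalized posterior weight is prior × product of the measurement likelihoods:
  temperature drift: 0.244 × 0.57 × 0.48 = 0.066758
  calibration drift: 0.066 × 0.72 × 0.87 = 0.041342
  mold flash: 0.218 × 0.94 × 0.87 = 0.17828
  humidity excursion: 0.186 × 0.66 × 0.49 = 0.060152
  raw-material variation: 0.286 × 0.28 × 0.52 = 0.041642
Normalizing constant Z = 0.066758 + 0.041342 + 0.17828 + 0.060152 + 0.041642 = 0.38818.
P(temperature drift | evidence) = 0.066758 / 0.38818 ≈ 0.172
P(calibration drift | evidence) = 0.041342 / 0.38818 ≈ 0.107
P(mold flash | evidence) = 0.17828 / 0.38818 ≈ 0.459
P(humidity excursion | evidence) = 0.060152 / 0.38818 ≈ 0.155
P(raw-material variation | evidence) = 0.041642 / 0.38818 ≈ 0.107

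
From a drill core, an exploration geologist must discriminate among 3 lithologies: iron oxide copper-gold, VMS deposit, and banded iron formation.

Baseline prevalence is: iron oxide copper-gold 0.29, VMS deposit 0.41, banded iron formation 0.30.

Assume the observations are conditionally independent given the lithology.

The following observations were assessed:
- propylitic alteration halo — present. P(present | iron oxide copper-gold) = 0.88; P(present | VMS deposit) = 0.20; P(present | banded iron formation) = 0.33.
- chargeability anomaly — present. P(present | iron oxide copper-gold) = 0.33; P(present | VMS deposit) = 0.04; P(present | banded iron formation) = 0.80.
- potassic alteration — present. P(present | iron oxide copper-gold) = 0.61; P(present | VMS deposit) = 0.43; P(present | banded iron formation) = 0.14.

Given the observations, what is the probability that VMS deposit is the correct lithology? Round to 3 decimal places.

By Bayes' rule with conditional independence, the unnormalized weight for each hypothesis is prior × ∏ likelihoods:
  iron oxide copper-gold: 0.29 × 0.88 × 0.33 × 0.61 = 0.051372
  VMS deposit: 0.41 × 0.20 × 0.04 × 0.43 = 0.0014104
  banded iron formation: 0.30 × 0.33 × 0.80 × 0.14 = 0.011088
Marginal likelihood of the evidence = 0.06387.
P(VMS deposit | evidence) = 0.0014104 / 0.06387 ≈ 0.022.

0.022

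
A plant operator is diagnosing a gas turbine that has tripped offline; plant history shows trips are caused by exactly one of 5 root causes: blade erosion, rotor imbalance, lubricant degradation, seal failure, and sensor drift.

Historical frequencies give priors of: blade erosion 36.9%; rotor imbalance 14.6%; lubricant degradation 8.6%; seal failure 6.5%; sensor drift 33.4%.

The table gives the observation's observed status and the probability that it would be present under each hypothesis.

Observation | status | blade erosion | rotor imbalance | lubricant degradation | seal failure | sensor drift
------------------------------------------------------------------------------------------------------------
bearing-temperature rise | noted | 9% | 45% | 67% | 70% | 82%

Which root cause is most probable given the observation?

By Bayes' rule, the unnormalized weight for each hypothesis is prior × likelihood:
  blade erosion: 0.369 × 0.09 = 0.03321
  rotor imbalance: 0.146 × 0.45 = 0.0657
  lubricant degradation: 0.086 × 0.67 = 0.05762
  seal failure: 0.065 × 0.70 = 0.0455
  sensor drift: 0.334 × 0.82 = 0.27388
The unnormalized weights sum to 0.47591.
P(blade erosion | evidence) ≈ 0.03321 / 0.47591 ≈ 0.070
P(rotor imbalance | evidence) ≈ 0.0657 / 0.47591 ≈ 0.138
P(lubricant degradation | evidence) ≈ 0.05762 / 0.47591 ≈ 0.121
P(seal failure | evidence) ≈ 0.0455 / 0.47591 ≈ 0.096
P(sensor drift | evidence) ≈ 0.27388 / 0.47591 ≈ 0.575
The largest is 0.575, so sensor drift is most probable.

sensor drift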